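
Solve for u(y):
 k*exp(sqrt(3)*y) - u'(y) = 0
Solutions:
 u(y) = C1 + sqrt(3)*k*exp(sqrt(3)*y)/3


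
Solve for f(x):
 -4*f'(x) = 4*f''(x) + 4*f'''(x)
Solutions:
 f(x) = C1 + (C2*sin(sqrt(3)*x/2) + C3*cos(sqrt(3)*x/2))*exp(-x/2)


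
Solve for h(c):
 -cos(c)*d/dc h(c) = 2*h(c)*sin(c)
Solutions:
 h(c) = C1*cos(c)^2


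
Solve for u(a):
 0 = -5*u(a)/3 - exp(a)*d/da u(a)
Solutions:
 u(a) = C1*exp(5*exp(-a)/3)


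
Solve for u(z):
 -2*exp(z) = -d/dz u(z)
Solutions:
 u(z) = C1 + 2*exp(z)


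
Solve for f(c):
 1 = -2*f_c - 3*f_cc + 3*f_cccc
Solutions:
 f(c) = C1 + C2*exp(-3^(1/3)*c*(3^(1/3)/(sqrt(6) + 3)^(1/3) + (sqrt(6) + 3)^(1/3))/6)*sin(3^(1/6)*c*(-3^(2/3)*(sqrt(6) + 3)^(1/3) + 3/(sqrt(6) + 3)^(1/3))/6) + C3*exp(-3^(1/3)*c*(3^(1/3)/(sqrt(6) + 3)^(1/3) + (sqrt(6) + 3)^(1/3))/6)*cos(3^(1/6)*c*(-3^(2/3)*(sqrt(6) + 3)^(1/3) + 3/(sqrt(6) + 3)^(1/3))/6) + C4*exp(3^(1/3)*c*(3^(1/3)/(sqrt(6) + 3)^(1/3) + (sqrt(6) + 3)^(1/3))/3) - c/2


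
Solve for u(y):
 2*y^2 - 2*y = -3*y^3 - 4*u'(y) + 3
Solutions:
 u(y) = C1 - 3*y^4/16 - y^3/6 + y^2/4 + 3*y/4


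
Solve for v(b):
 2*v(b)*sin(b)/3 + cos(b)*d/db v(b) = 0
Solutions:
 v(b) = C1*cos(b)^(2/3)


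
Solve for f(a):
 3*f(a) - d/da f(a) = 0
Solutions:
 f(a) = C1*exp(3*a)


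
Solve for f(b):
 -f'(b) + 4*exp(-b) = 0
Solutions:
 f(b) = C1 - 4*exp(-b)


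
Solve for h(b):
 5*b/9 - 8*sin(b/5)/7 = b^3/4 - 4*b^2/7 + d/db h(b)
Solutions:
 h(b) = C1 - b^4/16 + 4*b^3/21 + 5*b^2/18 + 40*cos(b/5)/7


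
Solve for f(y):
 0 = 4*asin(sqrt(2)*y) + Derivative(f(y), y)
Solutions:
 f(y) = C1 - 4*y*asin(sqrt(2)*y) - 2*sqrt(2)*sqrt(1 - 2*y^2)


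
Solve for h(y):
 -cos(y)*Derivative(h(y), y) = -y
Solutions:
 h(y) = C1 + Integral(y/cos(y), y)


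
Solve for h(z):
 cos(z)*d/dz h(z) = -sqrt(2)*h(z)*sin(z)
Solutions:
 h(z) = C1*cos(z)^(sqrt(2))


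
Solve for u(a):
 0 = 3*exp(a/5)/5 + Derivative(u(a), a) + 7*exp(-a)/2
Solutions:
 u(a) = C1 - 3*exp(a/5) + 7*exp(-a)/2


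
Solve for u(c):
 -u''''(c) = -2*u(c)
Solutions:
 u(c) = C1*exp(-2^(1/4)*c) + C2*exp(2^(1/4)*c) + C3*sin(2^(1/4)*c) + C4*cos(2^(1/4)*c)


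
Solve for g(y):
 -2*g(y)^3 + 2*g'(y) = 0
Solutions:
 g(y) = -sqrt(2)*sqrt(-1/(C1 + y))/2
 g(y) = sqrt(2)*sqrt(-1/(C1 + y))/2


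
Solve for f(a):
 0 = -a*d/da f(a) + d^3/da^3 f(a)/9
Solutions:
 f(a) = C1 + Integral(C2*airyai(3^(2/3)*a) + C3*airybi(3^(2/3)*a), a)


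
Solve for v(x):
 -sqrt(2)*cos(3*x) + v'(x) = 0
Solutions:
 v(x) = C1 + sqrt(2)*sin(3*x)/3


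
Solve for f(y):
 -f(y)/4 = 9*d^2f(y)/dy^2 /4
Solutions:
 f(y) = C1*sin(y/3) + C2*cos(y/3)


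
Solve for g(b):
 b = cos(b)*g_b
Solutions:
 g(b) = C1 + Integral(b/cos(b), b)


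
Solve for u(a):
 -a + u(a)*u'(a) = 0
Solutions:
 u(a) = -sqrt(C1 + a^2)
 u(a) = sqrt(C1 + a^2)


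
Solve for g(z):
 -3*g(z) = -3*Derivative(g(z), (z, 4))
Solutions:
 g(z) = C1*exp(-z) + C2*exp(z) + C3*sin(z) + C4*cos(z)


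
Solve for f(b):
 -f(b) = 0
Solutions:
 f(b) = 0


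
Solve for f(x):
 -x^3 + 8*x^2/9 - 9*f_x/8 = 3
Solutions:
 f(x) = C1 - 2*x^4/9 + 64*x^3/243 - 8*x/3


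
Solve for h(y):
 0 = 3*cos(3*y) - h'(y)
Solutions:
 h(y) = C1 + sin(3*y)


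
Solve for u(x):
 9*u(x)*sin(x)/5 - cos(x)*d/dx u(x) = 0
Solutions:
 u(x) = C1/cos(x)^(9/5)


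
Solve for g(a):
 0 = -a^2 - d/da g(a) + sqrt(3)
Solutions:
 g(a) = C1 - a^3/3 + sqrt(3)*a


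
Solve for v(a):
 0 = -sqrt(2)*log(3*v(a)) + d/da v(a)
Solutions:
 -sqrt(2)*Integral(1/(log(_y) + log(3)), (_y, v(a)))/2 = C1 - a


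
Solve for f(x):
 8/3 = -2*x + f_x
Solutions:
 f(x) = C1 + x^2 + 8*x/3


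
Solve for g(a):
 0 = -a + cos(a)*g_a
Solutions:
 g(a) = C1 + Integral(a/cos(a), a)


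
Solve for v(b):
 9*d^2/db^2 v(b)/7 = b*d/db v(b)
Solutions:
 v(b) = C1 + C2*erfi(sqrt(14)*b/6)


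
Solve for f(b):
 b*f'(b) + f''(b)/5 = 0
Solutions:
 f(b) = C1 + C2*erf(sqrt(10)*b/2)


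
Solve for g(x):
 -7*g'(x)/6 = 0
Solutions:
 g(x) = C1


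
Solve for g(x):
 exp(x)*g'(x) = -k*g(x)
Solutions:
 g(x) = C1*exp(k*exp(-x))


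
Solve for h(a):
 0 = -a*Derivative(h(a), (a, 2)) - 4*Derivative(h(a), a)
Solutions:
 h(a) = C1 + C2/a^3


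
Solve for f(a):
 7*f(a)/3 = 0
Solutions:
 f(a) = 0


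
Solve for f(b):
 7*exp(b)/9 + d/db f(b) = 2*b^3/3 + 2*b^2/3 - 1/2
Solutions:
 f(b) = C1 + b^4/6 + 2*b^3/9 - b/2 - 7*exp(b)/9


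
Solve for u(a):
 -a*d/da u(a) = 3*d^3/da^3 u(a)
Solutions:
 u(a) = C1 + Integral(C2*airyai(-3^(2/3)*a/3) + C3*airybi(-3^(2/3)*a/3), a)


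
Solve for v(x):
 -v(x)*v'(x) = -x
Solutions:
 v(x) = -sqrt(C1 + x^2)
 v(x) = sqrt(C1 + x^2)


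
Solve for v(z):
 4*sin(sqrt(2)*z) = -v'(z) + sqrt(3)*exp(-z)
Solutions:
 v(z) = C1 + 2*sqrt(2)*cos(sqrt(2)*z) - sqrt(3)*exp(-z)


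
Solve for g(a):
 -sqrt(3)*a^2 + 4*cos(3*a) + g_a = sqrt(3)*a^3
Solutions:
 g(a) = C1 + sqrt(3)*a^4/4 + sqrt(3)*a^3/3 - 4*sin(3*a)/3


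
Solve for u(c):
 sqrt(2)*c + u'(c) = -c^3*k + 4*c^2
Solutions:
 u(c) = C1 - c^4*k/4 + 4*c^3/3 - sqrt(2)*c^2/2


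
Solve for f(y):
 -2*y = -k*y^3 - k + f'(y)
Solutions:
 f(y) = C1 + k*y^4/4 + k*y - y^2


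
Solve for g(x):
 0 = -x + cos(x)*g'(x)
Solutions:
 g(x) = C1 + Integral(x/cos(x), x)


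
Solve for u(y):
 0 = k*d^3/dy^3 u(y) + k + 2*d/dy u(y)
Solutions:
 u(y) = C1 + C2*exp(-sqrt(2)*y*sqrt(-1/k)) + C3*exp(sqrt(2)*y*sqrt(-1/k)) - k*y/2


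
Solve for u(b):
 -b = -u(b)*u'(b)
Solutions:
 u(b) = -sqrt(C1 + b^2)
 u(b) = sqrt(C1 + b^2)


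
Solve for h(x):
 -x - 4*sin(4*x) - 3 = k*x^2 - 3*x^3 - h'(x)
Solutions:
 h(x) = C1 + k*x^3/3 - 3*x^4/4 + x^2/2 + 3*x - cos(4*x)


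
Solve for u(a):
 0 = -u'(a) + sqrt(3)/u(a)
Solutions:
 u(a) = -sqrt(C1 + 2*sqrt(3)*a)
 u(a) = sqrt(C1 + 2*sqrt(3)*a)


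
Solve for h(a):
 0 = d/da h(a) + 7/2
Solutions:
 h(a) = C1 - 7*a/2


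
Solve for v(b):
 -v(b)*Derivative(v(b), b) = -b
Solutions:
 v(b) = -sqrt(C1 + b^2)
 v(b) = sqrt(C1 + b^2)


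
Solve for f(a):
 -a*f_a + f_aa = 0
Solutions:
 f(a) = C1 + C2*erfi(sqrt(2)*a/2)


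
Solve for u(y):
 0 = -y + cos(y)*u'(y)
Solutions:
 u(y) = C1 + Integral(y/cos(y), y)


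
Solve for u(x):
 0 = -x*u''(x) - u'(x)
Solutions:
 u(x) = C1 + C2*log(x)


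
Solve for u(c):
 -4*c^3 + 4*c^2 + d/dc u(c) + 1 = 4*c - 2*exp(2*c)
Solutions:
 u(c) = C1 + c^4 - 4*c^3/3 + 2*c^2 - c - exp(2*c)


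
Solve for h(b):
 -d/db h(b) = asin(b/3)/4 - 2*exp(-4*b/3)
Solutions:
 h(b) = C1 - b*asin(b/3)/4 - sqrt(9 - b^2)/4 - 3*exp(-4*b/3)/2


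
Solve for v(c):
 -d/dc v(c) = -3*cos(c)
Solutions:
 v(c) = C1 + 3*sin(c)


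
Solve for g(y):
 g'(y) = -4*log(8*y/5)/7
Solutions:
 g(y) = C1 - 4*y*log(y)/7 - 12*y*log(2)/7 + 4*y/7 + 4*y*log(5)/7


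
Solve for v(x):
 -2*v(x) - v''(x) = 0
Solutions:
 v(x) = C1*sin(sqrt(2)*x) + C2*cos(sqrt(2)*x)


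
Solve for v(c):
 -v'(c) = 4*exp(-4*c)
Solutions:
 v(c) = C1 + exp(-4*c)


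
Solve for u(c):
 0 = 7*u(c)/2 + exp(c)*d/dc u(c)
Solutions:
 u(c) = C1*exp(7*exp(-c)/2)


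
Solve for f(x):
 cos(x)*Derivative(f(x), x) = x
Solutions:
 f(x) = C1 + Integral(x/cos(x), x)


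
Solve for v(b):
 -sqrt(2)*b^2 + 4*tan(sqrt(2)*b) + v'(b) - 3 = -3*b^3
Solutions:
 v(b) = C1 - 3*b^4/4 + sqrt(2)*b^3/3 + 3*b + 2*sqrt(2)*log(cos(sqrt(2)*b))


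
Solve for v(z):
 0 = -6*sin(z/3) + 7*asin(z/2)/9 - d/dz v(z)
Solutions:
 v(z) = C1 + 7*z*asin(z/2)/9 + 7*sqrt(4 - z^2)/9 + 18*cos(z/3)


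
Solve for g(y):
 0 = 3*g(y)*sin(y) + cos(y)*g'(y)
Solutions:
 g(y) = C1*cos(y)^3


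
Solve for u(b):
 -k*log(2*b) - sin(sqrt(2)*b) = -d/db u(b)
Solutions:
 u(b) = C1 + b*k*(log(b) - 1) + b*k*log(2) - sqrt(2)*cos(sqrt(2)*b)/2


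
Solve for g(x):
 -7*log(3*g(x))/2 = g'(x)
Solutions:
 2*Integral(1/(log(_y) + log(3)), (_y, g(x)))/7 = C1 - x


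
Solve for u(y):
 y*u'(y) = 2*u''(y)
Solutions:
 u(y) = C1 + C2*erfi(y/2)


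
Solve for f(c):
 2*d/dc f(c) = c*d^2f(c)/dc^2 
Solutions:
 f(c) = C1 + C2*c^3


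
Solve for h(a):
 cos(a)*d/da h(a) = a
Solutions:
 h(a) = C1 + Integral(a/cos(a), a)


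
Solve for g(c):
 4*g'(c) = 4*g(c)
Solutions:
 g(c) = C1*exp(c)


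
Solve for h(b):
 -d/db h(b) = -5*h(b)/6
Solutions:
 h(b) = C1*exp(5*b/6)


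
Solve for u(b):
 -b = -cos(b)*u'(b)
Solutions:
 u(b) = C1 + Integral(b/cos(b), b)


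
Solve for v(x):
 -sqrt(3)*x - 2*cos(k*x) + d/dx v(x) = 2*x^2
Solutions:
 v(x) = C1 + 2*x^3/3 + sqrt(3)*x^2/2 + 2*sin(k*x)/k


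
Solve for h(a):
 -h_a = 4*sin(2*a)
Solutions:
 h(a) = C1 + 2*cos(2*a)


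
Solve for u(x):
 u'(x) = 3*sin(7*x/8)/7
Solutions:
 u(x) = C1 - 24*cos(7*x/8)/49


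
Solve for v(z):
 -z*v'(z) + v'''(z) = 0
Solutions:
 v(z) = C1 + Integral(C2*airyai(z) + C3*airybi(z), z)


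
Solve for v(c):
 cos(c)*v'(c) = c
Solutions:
 v(c) = C1 + Integral(c/cos(c), c)


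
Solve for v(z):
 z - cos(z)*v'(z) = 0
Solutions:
 v(z) = C1 + Integral(z/cos(z), z)


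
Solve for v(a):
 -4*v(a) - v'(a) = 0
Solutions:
 v(a) = C1*exp(-4*a)


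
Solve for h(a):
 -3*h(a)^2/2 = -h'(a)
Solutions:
 h(a) = -2/(C1 + 3*a)


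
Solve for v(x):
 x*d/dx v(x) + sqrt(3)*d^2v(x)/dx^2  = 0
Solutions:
 v(x) = C1 + C2*erf(sqrt(2)*3^(3/4)*x/6)


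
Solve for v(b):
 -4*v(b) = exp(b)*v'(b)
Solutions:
 v(b) = C1*exp(4*exp(-b))


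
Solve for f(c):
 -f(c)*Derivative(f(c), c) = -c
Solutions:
 f(c) = -sqrt(C1 + c^2)
 f(c) = sqrt(C1 + c^2)


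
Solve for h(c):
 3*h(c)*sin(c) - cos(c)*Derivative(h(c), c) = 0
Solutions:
 h(c) = C1/cos(c)^3


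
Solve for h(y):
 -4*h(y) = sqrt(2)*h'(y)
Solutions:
 h(y) = C1*exp(-2*sqrt(2)*y)


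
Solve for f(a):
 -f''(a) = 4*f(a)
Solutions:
 f(a) = C1*sin(2*a) + C2*cos(2*a)


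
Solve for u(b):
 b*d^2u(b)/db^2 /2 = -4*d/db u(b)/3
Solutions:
 u(b) = C1 + C2/b^(5/3)


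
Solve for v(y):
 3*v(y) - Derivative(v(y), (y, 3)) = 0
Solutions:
 v(y) = C3*exp(3^(1/3)*y) + (C1*sin(3^(5/6)*y/2) + C2*cos(3^(5/6)*y/2))*exp(-3^(1/3)*y/2)


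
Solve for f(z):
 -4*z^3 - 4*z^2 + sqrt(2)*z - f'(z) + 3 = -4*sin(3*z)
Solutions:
 f(z) = C1 - z^4 - 4*z^3/3 + sqrt(2)*z^2/2 + 3*z - 4*cos(3*z)/3


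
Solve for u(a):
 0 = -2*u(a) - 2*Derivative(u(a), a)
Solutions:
 u(a) = C1*exp(-a)


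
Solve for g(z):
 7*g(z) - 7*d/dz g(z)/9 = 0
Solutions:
 g(z) = C1*exp(9*z)


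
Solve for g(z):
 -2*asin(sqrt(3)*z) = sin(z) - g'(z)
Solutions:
 g(z) = C1 + 2*z*asin(sqrt(3)*z) + 2*sqrt(3)*sqrt(1 - 3*z^2)/3 - cos(z)


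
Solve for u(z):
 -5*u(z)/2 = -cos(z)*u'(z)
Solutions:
 u(z) = C1*(sin(z) + 1)^(5/4)/(sin(z) - 1)^(5/4)


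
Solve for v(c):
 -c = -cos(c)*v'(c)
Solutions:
 v(c) = C1 + Integral(c/cos(c), c)


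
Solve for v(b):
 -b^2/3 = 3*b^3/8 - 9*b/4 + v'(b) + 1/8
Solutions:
 v(b) = C1 - 3*b^4/32 - b^3/9 + 9*b^2/8 - b/8


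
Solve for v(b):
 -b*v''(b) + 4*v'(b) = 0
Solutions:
 v(b) = C1 + C2*b^5


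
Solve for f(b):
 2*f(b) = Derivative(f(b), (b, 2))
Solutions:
 f(b) = C1*exp(-sqrt(2)*b) + C2*exp(sqrt(2)*b)


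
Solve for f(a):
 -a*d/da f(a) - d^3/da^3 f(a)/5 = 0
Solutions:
 f(a) = C1 + Integral(C2*airyai(-5^(1/3)*a) + C3*airybi(-5^(1/3)*a), a)


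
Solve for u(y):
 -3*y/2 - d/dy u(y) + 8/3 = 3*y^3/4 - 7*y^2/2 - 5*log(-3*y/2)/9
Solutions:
 u(y) = C1 - 3*y^4/16 + 7*y^3/6 - 3*y^2/4 + 5*y*log(-y)/9 + y*(-5*log(2) + 5*log(3) + 19)/9


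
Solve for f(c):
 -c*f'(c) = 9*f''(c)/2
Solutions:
 f(c) = C1 + C2*erf(c/3)


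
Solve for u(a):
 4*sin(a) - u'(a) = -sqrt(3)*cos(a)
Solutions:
 u(a) = C1 + sqrt(3)*sin(a) - 4*cos(a)


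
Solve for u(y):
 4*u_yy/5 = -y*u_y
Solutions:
 u(y) = C1 + C2*erf(sqrt(10)*y/4)


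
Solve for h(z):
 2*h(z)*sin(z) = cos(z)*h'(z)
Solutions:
 h(z) = C1/cos(z)^2


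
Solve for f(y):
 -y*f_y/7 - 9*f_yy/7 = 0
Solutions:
 f(y) = C1 + C2*erf(sqrt(2)*y/6)


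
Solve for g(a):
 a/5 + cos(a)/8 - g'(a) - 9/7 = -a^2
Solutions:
 g(a) = C1 + a^3/3 + a^2/10 - 9*a/7 + sin(a)/8


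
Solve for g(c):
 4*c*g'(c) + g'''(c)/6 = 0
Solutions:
 g(c) = C1 + Integral(C2*airyai(-2*3^(1/3)*c) + C3*airybi(-2*3^(1/3)*c), c)


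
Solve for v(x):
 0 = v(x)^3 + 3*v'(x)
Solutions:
 v(x) = -sqrt(6)*sqrt(-1/(C1 - x))/2
 v(x) = sqrt(6)*sqrt(-1/(C1 - x))/2


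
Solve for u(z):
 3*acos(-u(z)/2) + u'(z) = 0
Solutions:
 Integral(1/acos(-_y/2), (_y, u(z))) = C1 - 3*z


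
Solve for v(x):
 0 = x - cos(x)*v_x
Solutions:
 v(x) = C1 + Integral(x/cos(x), x)


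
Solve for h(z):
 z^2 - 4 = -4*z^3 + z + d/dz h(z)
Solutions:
 h(z) = C1 + z^4 + z^3/3 - z^2/2 - 4*z


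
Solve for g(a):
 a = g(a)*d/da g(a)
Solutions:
 g(a) = -sqrt(C1 + a^2)
 g(a) = sqrt(C1 + a^2)


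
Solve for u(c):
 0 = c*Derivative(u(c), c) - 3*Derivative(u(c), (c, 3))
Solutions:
 u(c) = C1 + Integral(C2*airyai(3^(2/3)*c/3) + C3*airybi(3^(2/3)*c/3), c)


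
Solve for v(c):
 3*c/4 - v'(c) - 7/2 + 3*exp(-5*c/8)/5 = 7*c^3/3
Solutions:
 v(c) = C1 - 7*c^4/12 + 3*c^2/8 - 7*c/2 - 24*exp(-5*c/8)/25


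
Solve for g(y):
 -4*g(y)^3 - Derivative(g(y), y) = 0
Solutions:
 g(y) = -sqrt(2)*sqrt(-1/(C1 - 4*y))/2
 g(y) = sqrt(2)*sqrt(-1/(C1 - 4*y))/2


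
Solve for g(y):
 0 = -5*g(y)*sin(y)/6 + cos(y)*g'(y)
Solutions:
 g(y) = C1/cos(y)^(5/6)


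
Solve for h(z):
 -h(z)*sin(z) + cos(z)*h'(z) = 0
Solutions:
 h(z) = C1/cos(z)


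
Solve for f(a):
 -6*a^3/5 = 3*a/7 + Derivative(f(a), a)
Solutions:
 f(a) = C1 - 3*a^4/10 - 3*a^2/14


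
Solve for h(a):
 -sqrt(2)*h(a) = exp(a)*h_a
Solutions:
 h(a) = C1*exp(sqrt(2)*exp(-a))


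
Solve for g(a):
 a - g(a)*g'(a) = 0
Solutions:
 g(a) = -sqrt(C1 + a^2)
 g(a) = sqrt(C1 + a^2)


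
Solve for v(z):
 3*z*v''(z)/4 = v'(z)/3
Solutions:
 v(z) = C1 + C2*z^(13/9)


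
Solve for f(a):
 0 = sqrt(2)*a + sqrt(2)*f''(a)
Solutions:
 f(a) = C1 + C2*a - a^3/6


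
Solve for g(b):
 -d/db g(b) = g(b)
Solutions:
 g(b) = C1*exp(-b)


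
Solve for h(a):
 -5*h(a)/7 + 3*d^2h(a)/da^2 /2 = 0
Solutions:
 h(a) = C1*exp(-sqrt(210)*a/21) + C2*exp(sqrt(210)*a/21)


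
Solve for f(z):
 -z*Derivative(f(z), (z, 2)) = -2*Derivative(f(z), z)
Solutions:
 f(z) = C1 + C2*z^3


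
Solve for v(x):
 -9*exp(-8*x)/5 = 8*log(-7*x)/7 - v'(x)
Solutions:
 v(x) = C1 + 8*x*log(-x)/7 + 8*x*(-1 + log(7))/7 - 9*exp(-8*x)/40


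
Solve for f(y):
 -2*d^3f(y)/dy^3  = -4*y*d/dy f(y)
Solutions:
 f(y) = C1 + Integral(C2*airyai(2^(1/3)*y) + C3*airybi(2^(1/3)*y), y)


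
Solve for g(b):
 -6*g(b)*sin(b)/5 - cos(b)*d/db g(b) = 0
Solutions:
 g(b) = C1*cos(b)^(6/5)


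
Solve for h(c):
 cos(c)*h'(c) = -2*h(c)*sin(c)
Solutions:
 h(c) = C1*cos(c)^2


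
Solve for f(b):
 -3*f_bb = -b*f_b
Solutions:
 f(b) = C1 + C2*erfi(sqrt(6)*b/6)


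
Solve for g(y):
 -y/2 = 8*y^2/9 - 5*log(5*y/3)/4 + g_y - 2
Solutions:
 g(y) = C1 - 8*y^3/27 - y^2/4 + 5*y*log(y)/4 - 5*y*log(3)/4 + 3*y/4 + 5*y*log(5)/4


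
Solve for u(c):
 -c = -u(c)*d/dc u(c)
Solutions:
 u(c) = -sqrt(C1 + c^2)
 u(c) = sqrt(C1 + c^2)


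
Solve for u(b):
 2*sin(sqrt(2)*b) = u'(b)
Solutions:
 u(b) = C1 - sqrt(2)*cos(sqrt(2)*b)


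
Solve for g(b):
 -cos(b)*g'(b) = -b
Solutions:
 g(b) = C1 + Integral(b/cos(b), b)


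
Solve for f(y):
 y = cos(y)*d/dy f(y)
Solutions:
 f(y) = C1 + Integral(y/cos(y), y)


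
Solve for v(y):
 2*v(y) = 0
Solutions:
 v(y) = 0


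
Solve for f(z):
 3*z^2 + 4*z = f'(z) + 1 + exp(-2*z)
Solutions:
 f(z) = C1 + z^3 + 2*z^2 - z + exp(-2*z)/2


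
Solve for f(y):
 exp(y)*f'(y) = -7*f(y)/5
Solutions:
 f(y) = C1*exp(7*exp(-y)/5)


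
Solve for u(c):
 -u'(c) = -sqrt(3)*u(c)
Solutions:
 u(c) = C1*exp(sqrt(3)*c)


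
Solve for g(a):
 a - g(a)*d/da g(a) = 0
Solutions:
 g(a) = -sqrt(C1 + a^2)
 g(a) = sqrt(C1 + a^2)


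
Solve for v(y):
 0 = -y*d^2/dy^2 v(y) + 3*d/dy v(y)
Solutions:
 v(y) = C1 + C2*y^4


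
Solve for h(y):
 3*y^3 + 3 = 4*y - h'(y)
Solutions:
 h(y) = C1 - 3*y^4/4 + 2*y^2 - 3*y


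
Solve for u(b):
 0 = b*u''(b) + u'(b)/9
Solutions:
 u(b) = C1 + C2*b^(8/9)


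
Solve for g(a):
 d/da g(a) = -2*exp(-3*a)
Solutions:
 g(a) = C1 + 2*exp(-3*a)/3


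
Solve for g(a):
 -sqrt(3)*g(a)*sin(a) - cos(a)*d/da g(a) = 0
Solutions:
 g(a) = C1*cos(a)^(sqrt(3))


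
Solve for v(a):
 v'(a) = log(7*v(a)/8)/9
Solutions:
 9*Integral(1/(-log(_y) - log(7) + 3*log(2)), (_y, v(a))) = C1 - a


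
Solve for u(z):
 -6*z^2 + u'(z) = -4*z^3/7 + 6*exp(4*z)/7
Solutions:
 u(z) = C1 - z^4/7 + 2*z^3 + 3*exp(4*z)/14


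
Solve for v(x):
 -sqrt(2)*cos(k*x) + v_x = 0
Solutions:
 v(x) = C1 + sqrt(2)*sin(k*x)/k


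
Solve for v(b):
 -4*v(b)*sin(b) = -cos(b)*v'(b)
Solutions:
 v(b) = C1/cos(b)^4


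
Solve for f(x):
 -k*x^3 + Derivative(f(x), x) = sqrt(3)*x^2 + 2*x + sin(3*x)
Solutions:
 f(x) = C1 + k*x^4/4 + sqrt(3)*x^3/3 + x^2 - cos(3*x)/3


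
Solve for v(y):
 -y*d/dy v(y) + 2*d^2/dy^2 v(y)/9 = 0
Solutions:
 v(y) = C1 + C2*erfi(3*y/2)


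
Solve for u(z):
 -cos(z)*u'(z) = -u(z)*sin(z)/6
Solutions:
 u(z) = C1/cos(z)^(1/6)


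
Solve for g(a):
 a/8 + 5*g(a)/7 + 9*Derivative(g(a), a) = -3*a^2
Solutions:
 g(a) = C1*exp(-5*a/63) - 21*a^2/5 + 21133*a/200 - 1331379/1000


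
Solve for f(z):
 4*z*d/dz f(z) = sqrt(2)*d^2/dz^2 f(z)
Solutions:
 f(z) = C1 + C2*erfi(2^(1/4)*z)


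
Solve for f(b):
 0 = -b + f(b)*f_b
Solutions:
 f(b) = -sqrt(C1 + b^2)
 f(b) = sqrt(C1 + b^2)


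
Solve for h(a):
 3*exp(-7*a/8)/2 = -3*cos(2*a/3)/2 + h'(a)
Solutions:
 h(a) = C1 + 9*sin(2*a/3)/4 - 12*exp(-7*a/8)/7


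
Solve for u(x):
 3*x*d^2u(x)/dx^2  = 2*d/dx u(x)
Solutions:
 u(x) = C1 + C2*x^(5/3)


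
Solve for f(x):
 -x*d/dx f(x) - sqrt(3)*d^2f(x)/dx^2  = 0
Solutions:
 f(x) = C1 + C2*erf(sqrt(2)*3^(3/4)*x/6)


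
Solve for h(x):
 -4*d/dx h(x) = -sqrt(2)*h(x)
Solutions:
 h(x) = C1*exp(sqrt(2)*x/4)


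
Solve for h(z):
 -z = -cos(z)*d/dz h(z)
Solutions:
 h(z) = C1 + Integral(z/cos(z), z)


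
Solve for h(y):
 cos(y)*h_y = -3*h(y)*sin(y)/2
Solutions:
 h(y) = C1*cos(y)^(3/2)


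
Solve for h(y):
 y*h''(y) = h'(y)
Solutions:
 h(y) = C1 + C2*y^2


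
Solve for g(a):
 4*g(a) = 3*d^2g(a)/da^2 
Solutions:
 g(a) = C1*exp(-2*sqrt(3)*a/3) + C2*exp(2*sqrt(3)*a/3)


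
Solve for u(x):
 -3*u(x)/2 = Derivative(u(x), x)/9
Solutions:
 u(x) = C1*exp(-27*x/2)


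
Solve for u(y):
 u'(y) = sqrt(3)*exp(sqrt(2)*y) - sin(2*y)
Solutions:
 u(y) = C1 + sqrt(6)*exp(sqrt(2)*y)/2 + cos(2*y)/2


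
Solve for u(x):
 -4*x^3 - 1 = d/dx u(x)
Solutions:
 u(x) = C1 - x^4 - x


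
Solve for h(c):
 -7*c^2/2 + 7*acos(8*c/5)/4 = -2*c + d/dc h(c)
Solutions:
 h(c) = C1 - 7*c^3/6 + c^2 + 7*c*acos(8*c/5)/4 - 7*sqrt(25 - 64*c^2)/32


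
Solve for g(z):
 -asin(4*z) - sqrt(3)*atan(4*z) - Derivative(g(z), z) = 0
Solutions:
 g(z) = C1 - z*asin(4*z) - sqrt(1 - 16*z^2)/4 - sqrt(3)*(z*atan(4*z) - log(16*z^2 + 1)/8)


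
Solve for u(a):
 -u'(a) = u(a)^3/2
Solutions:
 u(a) = -sqrt(-1/(C1 - a))
 u(a) = sqrt(-1/(C1 - a))


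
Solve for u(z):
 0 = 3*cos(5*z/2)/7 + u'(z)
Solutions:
 u(z) = C1 - 6*sin(5*z/2)/35


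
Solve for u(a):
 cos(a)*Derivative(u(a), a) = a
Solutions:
 u(a) = C1 + Integral(a/cos(a), a)


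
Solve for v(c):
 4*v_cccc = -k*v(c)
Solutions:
 v(c) = C1*exp(-sqrt(2)*c*(-k)^(1/4)/2) + C2*exp(sqrt(2)*c*(-k)^(1/4)/2) + C3*exp(-sqrt(2)*I*c*(-k)^(1/4)/2) + C4*exp(sqrt(2)*I*c*(-k)^(1/4)/2)


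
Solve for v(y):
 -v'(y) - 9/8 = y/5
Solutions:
 v(y) = C1 - y^2/10 - 9*y/8


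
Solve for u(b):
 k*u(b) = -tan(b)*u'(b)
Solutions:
 u(b) = C1*exp(-k*log(sin(b)))


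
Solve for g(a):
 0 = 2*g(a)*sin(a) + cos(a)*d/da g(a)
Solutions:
 g(a) = C1*cos(a)^2


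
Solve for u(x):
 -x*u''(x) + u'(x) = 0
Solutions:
 u(x) = C1 + C2*x^2


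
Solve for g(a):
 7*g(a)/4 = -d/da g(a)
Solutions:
 g(a) = C1*exp(-7*a/4)


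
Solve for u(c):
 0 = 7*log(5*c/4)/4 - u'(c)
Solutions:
 u(c) = C1 + 7*c*log(c)/4 - 7*c*log(2)/2 - 7*c/4 + 7*c*log(5)/4


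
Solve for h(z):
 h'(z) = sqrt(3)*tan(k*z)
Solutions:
 h(z) = C1 + sqrt(3)*Piecewise((-log(cos(k*z))/k, Ne(k, 0)), (0, True))


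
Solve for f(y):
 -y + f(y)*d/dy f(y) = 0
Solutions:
 f(y) = -sqrt(C1 + y^2)
 f(y) = sqrt(C1 + y^2)


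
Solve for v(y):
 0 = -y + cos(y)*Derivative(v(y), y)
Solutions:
 v(y) = C1 + Integral(y/cos(y), y)


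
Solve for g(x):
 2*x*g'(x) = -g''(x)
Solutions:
 g(x) = C1 + C2*erf(x)


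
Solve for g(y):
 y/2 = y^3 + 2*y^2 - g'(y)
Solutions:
 g(y) = C1 + y^4/4 + 2*y^3/3 - y^2/4


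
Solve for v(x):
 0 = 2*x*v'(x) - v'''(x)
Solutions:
 v(x) = C1 + Integral(C2*airyai(2^(1/3)*x) + C3*airybi(2^(1/3)*x), x)


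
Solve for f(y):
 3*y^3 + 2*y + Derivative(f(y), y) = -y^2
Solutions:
 f(y) = C1 - 3*y^4/4 - y^3/3 - y^2


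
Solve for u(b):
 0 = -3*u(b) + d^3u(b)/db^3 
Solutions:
 u(b) = C3*exp(3^(1/3)*b) + (C1*sin(3^(5/6)*b/2) + C2*cos(3^(5/6)*b/2))*exp(-3^(1/3)*b/2)


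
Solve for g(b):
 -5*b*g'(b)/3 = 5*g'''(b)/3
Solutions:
 g(b) = C1 + Integral(C2*airyai(-b) + C3*airybi(-b), b)


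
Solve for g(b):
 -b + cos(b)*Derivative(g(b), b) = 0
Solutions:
 g(b) = C1 + Integral(b/cos(b), b)


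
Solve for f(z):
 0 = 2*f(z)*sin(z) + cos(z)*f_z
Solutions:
 f(z) = C1*cos(z)^2


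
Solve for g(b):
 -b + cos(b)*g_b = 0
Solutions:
 g(b) = C1 + Integral(b/cos(b), b)


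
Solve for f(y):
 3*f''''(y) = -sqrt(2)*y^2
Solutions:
 f(y) = C1 + C2*y + C3*y^2 + C4*y^3 - sqrt(2)*y^6/1080


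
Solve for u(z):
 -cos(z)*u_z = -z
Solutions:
 u(z) = C1 + Integral(z/cos(z), z)


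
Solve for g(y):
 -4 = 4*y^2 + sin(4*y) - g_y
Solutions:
 g(y) = C1 + 4*y^3/3 + 4*y - cos(4*y)/4


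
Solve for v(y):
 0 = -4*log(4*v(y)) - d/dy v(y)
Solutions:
 Integral(1/(log(_y) + 2*log(2)), (_y, v(y)))/4 = C1 - y


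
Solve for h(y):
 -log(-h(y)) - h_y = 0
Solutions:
 -li(-h(y)) = C1 - y


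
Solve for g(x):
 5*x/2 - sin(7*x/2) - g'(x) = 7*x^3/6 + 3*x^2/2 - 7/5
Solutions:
 g(x) = C1 - 7*x^4/24 - x^3/2 + 5*x^2/4 + 7*x/5 + 2*cos(7*x/2)/7


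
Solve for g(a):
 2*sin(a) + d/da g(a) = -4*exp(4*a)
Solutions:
 g(a) = C1 - exp(4*a) + 2*cos(a)


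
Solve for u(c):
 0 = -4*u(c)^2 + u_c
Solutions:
 u(c) = -1/(C1 + 4*c)


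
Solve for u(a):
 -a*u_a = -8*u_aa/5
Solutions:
 u(a) = C1 + C2*erfi(sqrt(5)*a/4)


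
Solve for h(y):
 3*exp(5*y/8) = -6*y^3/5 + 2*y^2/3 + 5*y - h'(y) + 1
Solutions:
 h(y) = C1 - 3*y^4/10 + 2*y^3/9 + 5*y^2/2 + y - 24*exp(5*y/8)/5


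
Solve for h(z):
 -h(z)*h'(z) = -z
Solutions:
 h(z) = -sqrt(C1 + z^2)
 h(z) = sqrt(C1 + z^2)


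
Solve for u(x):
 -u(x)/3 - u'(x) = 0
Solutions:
 u(x) = C1*exp(-x/3)


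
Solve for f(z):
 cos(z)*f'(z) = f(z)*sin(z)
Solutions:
 f(z) = C1/cos(z)


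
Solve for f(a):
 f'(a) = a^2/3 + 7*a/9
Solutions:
 f(a) = C1 + a^3/9 + 7*a^2/18


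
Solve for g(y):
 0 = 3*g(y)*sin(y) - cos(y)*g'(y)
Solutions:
 g(y) = C1/cos(y)^3


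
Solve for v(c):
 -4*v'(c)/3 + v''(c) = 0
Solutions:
 v(c) = C1 + C2*exp(4*c/3)


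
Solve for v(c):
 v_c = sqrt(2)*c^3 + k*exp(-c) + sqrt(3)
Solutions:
 v(c) = C1 + sqrt(2)*c^4/4 + sqrt(3)*c - k*exp(-c)


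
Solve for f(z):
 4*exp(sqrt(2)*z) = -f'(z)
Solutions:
 f(z) = C1 - 2*sqrt(2)*exp(sqrt(2)*z)


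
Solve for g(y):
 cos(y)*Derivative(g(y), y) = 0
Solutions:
 g(y) = C1


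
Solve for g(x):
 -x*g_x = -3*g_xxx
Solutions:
 g(x) = C1 + Integral(C2*airyai(3^(2/3)*x/3) + C3*airybi(3^(2/3)*x/3), x)


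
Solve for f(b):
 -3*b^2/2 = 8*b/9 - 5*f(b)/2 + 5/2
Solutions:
 f(b) = 3*b^2/5 + 16*b/45 + 1


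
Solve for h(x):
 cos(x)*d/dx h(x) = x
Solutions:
 h(x) = C1 + Integral(x/cos(x), x)


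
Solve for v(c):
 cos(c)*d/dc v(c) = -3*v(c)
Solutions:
 v(c) = C1*(sin(c) - 1)^(3/2)/(sin(c) + 1)^(3/2)


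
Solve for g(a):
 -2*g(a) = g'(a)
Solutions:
 g(a) = C1*exp(-2*a)


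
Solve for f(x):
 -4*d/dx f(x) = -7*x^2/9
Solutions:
 f(x) = C1 + 7*x^3/108


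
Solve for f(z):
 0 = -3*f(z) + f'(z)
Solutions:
 f(z) = C1*exp(3*z)


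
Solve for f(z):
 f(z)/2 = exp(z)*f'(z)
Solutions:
 f(z) = C1*exp(-exp(-z)/2)


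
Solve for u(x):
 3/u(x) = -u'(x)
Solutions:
 u(x) = -sqrt(C1 - 6*x)
 u(x) = sqrt(C1 - 6*x)


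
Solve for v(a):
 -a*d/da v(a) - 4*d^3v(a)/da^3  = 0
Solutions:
 v(a) = C1 + Integral(C2*airyai(-2^(1/3)*a/2) + C3*airybi(-2^(1/3)*a/2), a)


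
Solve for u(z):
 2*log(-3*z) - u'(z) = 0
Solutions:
 u(z) = C1 + 2*z*log(-z) + 2*z*(-1 + log(3))


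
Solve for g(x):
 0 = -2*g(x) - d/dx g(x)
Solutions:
 g(x) = C1*exp(-2*x)


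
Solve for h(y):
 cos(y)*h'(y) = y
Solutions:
 h(y) = C1 + Integral(y/cos(y), y)


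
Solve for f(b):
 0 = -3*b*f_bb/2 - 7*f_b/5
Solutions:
 f(b) = C1 + C2*b^(1/15)


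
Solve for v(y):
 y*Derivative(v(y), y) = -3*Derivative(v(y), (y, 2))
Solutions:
 v(y) = C1 + C2*erf(sqrt(6)*y/6)


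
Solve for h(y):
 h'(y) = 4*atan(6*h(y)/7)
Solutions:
 Integral(1/atan(6*_y/7), (_y, h(y))) = C1 + 4*y


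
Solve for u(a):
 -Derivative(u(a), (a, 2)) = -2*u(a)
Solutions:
 u(a) = C1*exp(-sqrt(2)*a) + C2*exp(sqrt(2)*a)


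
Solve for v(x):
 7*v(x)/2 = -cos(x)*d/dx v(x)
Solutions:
 v(x) = C1*(sin(x) - 1)^(7/4)/(sin(x) + 1)^(7/4)


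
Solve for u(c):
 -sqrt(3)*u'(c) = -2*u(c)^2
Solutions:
 u(c) = -3/(C1 + 2*sqrt(3)*c)


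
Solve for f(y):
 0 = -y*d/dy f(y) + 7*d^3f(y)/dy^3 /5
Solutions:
 f(y) = C1 + Integral(C2*airyai(5^(1/3)*7^(2/3)*y/7) + C3*airybi(5^(1/3)*7^(2/3)*y/7), y)


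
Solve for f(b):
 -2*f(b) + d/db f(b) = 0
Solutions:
 f(b) = C1*exp(2*b)


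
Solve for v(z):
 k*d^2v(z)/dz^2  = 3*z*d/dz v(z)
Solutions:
 v(z) = C1 + C2*erf(sqrt(6)*z*sqrt(-1/k)/2)/sqrt(-1/k)


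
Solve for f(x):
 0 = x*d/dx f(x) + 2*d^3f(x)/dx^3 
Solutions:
 f(x) = C1 + Integral(C2*airyai(-2^(2/3)*x/2) + C3*airybi(-2^(2/3)*x/2), x)


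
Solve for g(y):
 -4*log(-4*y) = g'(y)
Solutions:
 g(y) = C1 - 4*y*log(-y) + 4*y*(1 - 2*log(2))


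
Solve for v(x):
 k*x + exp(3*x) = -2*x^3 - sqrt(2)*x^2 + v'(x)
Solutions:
 v(x) = C1 + k*x^2/2 + x^4/2 + sqrt(2)*x^3/3 + exp(3*x)/3


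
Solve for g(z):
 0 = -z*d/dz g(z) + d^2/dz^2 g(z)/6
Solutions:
 g(z) = C1 + C2*erfi(sqrt(3)*z)


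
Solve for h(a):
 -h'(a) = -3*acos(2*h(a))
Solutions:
 Integral(1/acos(2*_y), (_y, h(a))) = C1 + 3*a


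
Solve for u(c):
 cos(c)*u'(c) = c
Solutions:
 u(c) = C1 + Integral(c/cos(c), c)


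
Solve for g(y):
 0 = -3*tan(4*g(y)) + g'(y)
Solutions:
 g(y) = -asin(C1*exp(12*y))/4 + pi/4
 g(y) = asin(C1*exp(12*y))/4


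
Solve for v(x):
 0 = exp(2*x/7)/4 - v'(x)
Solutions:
 v(x) = C1 + 7*exp(2*x/7)/8


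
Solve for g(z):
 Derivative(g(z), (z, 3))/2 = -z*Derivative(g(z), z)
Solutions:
 g(z) = C1 + Integral(C2*airyai(-2^(1/3)*z) + C3*airybi(-2^(1/3)*z), z)


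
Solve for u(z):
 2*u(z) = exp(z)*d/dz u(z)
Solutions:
 u(z) = C1*exp(-2*exp(-z))


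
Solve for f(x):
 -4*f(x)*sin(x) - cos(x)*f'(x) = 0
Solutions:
 f(x) = C1*cos(x)^4


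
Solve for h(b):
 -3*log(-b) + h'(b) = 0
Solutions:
 h(b) = C1 + 3*b*log(-b) - 3*b


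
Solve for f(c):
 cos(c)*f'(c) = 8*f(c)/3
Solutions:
 f(c) = C1*(sin(c) + 1)^(4/3)/(sin(c) - 1)^(4/3)


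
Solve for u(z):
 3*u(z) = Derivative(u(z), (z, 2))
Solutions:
 u(z) = C1*exp(-sqrt(3)*z) + C2*exp(sqrt(3)*z)


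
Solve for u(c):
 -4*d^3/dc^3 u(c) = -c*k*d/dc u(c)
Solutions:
 u(c) = C1 + Integral(C2*airyai(2^(1/3)*c*k^(1/3)/2) + C3*airybi(2^(1/3)*c*k^(1/3)/2), c)


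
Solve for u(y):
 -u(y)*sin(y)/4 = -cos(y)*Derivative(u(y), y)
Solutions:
 u(y) = C1/cos(y)^(1/4)


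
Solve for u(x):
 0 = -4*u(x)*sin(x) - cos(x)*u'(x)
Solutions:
 u(x) = C1*cos(x)^4


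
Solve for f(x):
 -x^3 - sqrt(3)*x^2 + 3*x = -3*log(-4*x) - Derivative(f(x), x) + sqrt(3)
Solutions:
 f(x) = C1 + x^4/4 + sqrt(3)*x^3/3 - 3*x^2/2 - 3*x*log(-x) + x*(-6*log(2) + sqrt(3) + 3)


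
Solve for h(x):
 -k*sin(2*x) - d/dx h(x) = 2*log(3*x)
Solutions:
 h(x) = C1 + k*cos(2*x)/2 - 2*x*log(x) - 2*x*log(3) + 2*x


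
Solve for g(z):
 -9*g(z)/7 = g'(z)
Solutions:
 g(z) = C1*exp(-9*z/7)


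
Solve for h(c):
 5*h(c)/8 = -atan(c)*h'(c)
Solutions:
 h(c) = C1*exp(-5*Integral(1/atan(c), c)/8)


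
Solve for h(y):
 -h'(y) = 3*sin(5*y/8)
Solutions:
 h(y) = C1 + 24*cos(5*y/8)/5


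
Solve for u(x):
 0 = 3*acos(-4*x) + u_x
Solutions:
 u(x) = C1 - 3*x*acos(-4*x) - 3*sqrt(1 - 16*x^2)/4


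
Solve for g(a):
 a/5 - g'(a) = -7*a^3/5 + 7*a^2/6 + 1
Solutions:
 g(a) = C1 + 7*a^4/20 - 7*a^3/18 + a^2/10 - a


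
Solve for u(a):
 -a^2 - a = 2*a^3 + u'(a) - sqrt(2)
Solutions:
 u(a) = C1 - a^4/2 - a^3/3 - a^2/2 + sqrt(2)*a


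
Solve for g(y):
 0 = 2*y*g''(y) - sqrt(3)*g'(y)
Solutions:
 g(y) = C1 + C2*y^(sqrt(3)/2 + 1)


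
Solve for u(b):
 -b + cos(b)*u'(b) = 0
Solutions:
 u(b) = C1 + Integral(b/cos(b), b)


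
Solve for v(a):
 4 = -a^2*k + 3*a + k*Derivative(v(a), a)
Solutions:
 v(a) = C1 + a^3/3 - 3*a^2/(2*k) + 4*a/k


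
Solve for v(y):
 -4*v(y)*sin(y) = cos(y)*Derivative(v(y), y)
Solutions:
 v(y) = C1*cos(y)^4


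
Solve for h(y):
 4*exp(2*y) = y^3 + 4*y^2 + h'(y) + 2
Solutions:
 h(y) = C1 - y^4/4 - 4*y^3/3 - 2*y + 2*exp(2*y)


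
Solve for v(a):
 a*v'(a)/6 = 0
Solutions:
 v(a) = C1


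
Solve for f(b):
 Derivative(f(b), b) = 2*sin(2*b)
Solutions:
 f(b) = C1 - cos(2*b)


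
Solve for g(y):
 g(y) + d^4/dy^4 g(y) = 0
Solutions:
 g(y) = (C1*sin(sqrt(2)*y/2) + C2*cos(sqrt(2)*y/2))*exp(-sqrt(2)*y/2) + (C3*sin(sqrt(2)*y/2) + C4*cos(sqrt(2)*y/2))*exp(sqrt(2)*y/2)


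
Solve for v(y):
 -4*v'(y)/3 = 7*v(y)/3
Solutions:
 v(y) = C1*exp(-7*y/4)


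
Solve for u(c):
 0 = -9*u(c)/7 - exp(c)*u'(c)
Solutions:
 u(c) = C1*exp(9*exp(-c)/7)


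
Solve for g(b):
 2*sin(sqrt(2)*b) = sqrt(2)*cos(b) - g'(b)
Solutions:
 g(b) = C1 + sqrt(2)*sin(b) + sqrt(2)*cos(sqrt(2)*b)


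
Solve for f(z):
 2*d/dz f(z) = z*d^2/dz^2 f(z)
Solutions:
 f(z) = C1 + C2*z^3


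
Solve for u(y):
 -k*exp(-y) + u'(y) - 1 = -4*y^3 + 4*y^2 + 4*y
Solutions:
 u(y) = C1 - k*exp(-y) - y^4 + 4*y^3/3 + 2*y^2 + y


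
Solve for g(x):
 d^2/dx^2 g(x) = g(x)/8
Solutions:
 g(x) = C1*exp(-sqrt(2)*x/4) + C2*exp(sqrt(2)*x/4)


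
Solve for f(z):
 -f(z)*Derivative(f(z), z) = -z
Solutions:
 f(z) = -sqrt(C1 + z^2)
 f(z) = sqrt(C1 + z^2)


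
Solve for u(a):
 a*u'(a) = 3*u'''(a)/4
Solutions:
 u(a) = C1 + Integral(C2*airyai(6^(2/3)*a/3) + C3*airybi(6^(2/3)*a/3), a)


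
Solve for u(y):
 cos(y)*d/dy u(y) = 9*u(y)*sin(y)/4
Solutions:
 u(y) = C1/cos(y)^(9/4)


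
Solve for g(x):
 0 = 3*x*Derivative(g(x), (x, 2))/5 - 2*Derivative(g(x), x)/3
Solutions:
 g(x) = C1 + C2*x^(19/9)


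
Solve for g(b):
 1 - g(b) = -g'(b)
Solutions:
 g(b) = C1*exp(b) + 1


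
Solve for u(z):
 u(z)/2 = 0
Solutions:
 u(z) = 0


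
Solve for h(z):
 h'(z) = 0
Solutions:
 h(z) = C1


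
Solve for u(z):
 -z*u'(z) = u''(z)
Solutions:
 u(z) = C1 + C2*erf(sqrt(2)*z/2)


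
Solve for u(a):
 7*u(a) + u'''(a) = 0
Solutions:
 u(a) = C3*exp(-7^(1/3)*a) + (C1*sin(sqrt(3)*7^(1/3)*a/2) + C2*cos(sqrt(3)*7^(1/3)*a/2))*exp(7^(1/3)*a/2)


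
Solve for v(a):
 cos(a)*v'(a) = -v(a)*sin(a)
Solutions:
 v(a) = C1*cos(a)


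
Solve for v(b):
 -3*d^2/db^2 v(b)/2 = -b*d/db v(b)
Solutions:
 v(b) = C1 + C2*erfi(sqrt(3)*b/3)


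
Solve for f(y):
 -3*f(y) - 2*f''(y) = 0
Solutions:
 f(y) = C1*sin(sqrt(6)*y/2) + C2*cos(sqrt(6)*y/2)


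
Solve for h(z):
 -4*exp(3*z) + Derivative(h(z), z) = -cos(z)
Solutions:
 h(z) = C1 + 4*exp(3*z)/3 - sin(z)


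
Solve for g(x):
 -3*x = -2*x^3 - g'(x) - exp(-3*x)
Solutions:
 g(x) = C1 - x^4/2 + 3*x^2/2 + exp(-3*x)/3


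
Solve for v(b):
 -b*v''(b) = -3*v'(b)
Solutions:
 v(b) = C1 + C2*b^4


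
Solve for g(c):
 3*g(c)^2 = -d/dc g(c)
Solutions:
 g(c) = 1/(C1 + 3*c)


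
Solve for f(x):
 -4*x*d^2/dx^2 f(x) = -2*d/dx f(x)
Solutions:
 f(x) = C1 + C2*x^(3/2)


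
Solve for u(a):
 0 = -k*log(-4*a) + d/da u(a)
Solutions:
 u(a) = C1 + a*k*log(-a) + a*k*(-1 + 2*log(2))


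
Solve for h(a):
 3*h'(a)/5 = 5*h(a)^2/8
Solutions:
 h(a) = -24/(C1 + 25*a)


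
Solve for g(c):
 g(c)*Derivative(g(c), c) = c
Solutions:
 g(c) = -sqrt(C1 + c^2)
 g(c) = sqrt(C1 + c^2)


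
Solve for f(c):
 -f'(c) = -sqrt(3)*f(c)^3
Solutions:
 f(c) = -sqrt(2)*sqrt(-1/(C1 + sqrt(3)*c))/2
 f(c) = sqrt(2)*sqrt(-1/(C1 + sqrt(3)*c))/2


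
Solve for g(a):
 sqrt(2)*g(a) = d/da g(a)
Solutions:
 g(a) = C1*exp(sqrt(2)*a)


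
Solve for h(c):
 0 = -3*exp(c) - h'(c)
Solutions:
 h(c) = C1 - 3*exp(c)


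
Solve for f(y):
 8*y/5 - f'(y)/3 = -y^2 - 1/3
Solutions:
 f(y) = C1 + y^3 + 12*y^2/5 + y


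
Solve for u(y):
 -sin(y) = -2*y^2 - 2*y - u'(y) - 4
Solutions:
 u(y) = C1 - 2*y^3/3 - y^2 - 4*y - cos(y)


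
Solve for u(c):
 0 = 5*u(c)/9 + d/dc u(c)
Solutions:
 u(c) = C1*exp(-5*c/9)


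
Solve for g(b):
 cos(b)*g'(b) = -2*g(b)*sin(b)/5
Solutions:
 g(b) = C1*cos(b)^(2/5)


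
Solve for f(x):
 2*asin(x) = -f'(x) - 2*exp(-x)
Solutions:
 f(x) = C1 - 2*x*asin(x) - 2*sqrt(1 - x^2) + 2*exp(-x)


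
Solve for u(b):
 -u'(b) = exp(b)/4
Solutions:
 u(b) = C1 - exp(b)/4


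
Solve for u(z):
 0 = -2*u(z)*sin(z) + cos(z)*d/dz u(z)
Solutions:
 u(z) = C1/cos(z)^2


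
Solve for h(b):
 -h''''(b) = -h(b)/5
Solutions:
 h(b) = C1*exp(-5^(3/4)*b/5) + C2*exp(5^(3/4)*b/5) + C3*sin(5^(3/4)*b/5) + C4*cos(5^(3/4)*b/5)


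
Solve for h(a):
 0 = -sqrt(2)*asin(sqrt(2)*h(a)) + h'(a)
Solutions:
 Integral(1/asin(sqrt(2)*_y), (_y, h(a))) = C1 + sqrt(2)*a


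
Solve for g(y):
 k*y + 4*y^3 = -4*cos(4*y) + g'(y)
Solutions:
 g(y) = C1 + k*y^2/2 + y^4 + sin(4*y)


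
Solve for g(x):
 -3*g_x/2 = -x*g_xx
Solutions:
 g(x) = C1 + C2*x^(5/2)


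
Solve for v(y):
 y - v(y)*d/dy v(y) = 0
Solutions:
 v(y) = -sqrt(C1 + y^2)
 v(y) = sqrt(C1 + y^2)


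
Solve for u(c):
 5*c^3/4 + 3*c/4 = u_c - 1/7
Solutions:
 u(c) = C1 + 5*c^4/16 + 3*c^2/8 + c/7


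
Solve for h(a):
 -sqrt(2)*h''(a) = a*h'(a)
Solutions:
 h(a) = C1 + C2*erf(2^(1/4)*a/2)


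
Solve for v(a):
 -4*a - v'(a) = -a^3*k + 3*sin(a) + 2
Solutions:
 v(a) = C1 + a^4*k/4 - 2*a^2 - 2*a + 3*cos(a)


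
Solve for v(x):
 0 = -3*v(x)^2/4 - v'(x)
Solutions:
 v(x) = 4/(C1 + 3*x)


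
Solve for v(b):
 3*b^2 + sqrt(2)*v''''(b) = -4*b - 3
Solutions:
 v(b) = C1 + C2*b + C3*b^2 + C4*b^3 - sqrt(2)*b^6/240 - sqrt(2)*b^5/60 - sqrt(2)*b^4/16


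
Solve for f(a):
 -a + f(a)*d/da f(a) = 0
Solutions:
 f(a) = -sqrt(C1 + a^2)
 f(a) = sqrt(C1 + a^2)


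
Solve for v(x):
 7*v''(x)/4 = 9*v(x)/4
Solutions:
 v(x) = C1*exp(-3*sqrt(7)*x/7) + C2*exp(3*sqrt(7)*x/7)


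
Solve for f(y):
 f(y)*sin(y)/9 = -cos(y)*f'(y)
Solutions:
 f(y) = C1*cos(y)^(1/9)


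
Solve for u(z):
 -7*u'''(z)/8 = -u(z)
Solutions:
 u(z) = C3*exp(2*7^(2/3)*z/7) + (C1*sin(sqrt(3)*7^(2/3)*z/7) + C2*cos(sqrt(3)*7^(2/3)*z/7))*exp(-7^(2/3)*z/7)


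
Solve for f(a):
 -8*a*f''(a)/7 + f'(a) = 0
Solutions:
 f(a) = C1 + C2*a^(15/8)


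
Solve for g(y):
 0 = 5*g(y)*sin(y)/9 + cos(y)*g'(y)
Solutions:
 g(y) = C1*cos(y)^(5/9)


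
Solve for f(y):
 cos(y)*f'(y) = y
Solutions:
 f(y) = C1 + Integral(y/cos(y), y)


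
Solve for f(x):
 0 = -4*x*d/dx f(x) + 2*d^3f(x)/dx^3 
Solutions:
 f(x) = C1 + Integral(C2*airyai(2^(1/3)*x) + C3*airybi(2^(1/3)*x), x)


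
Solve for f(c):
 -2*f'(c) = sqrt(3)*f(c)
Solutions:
 f(c) = C1*exp(-sqrt(3)*c/2)


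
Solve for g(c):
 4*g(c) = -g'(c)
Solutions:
 g(c) = C1*exp(-4*c)


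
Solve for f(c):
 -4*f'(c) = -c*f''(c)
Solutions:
 f(c) = C1 + C2*c^5


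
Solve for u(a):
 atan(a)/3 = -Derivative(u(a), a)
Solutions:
 u(a) = C1 - a*atan(a)/3 + log(a^2 + 1)/6


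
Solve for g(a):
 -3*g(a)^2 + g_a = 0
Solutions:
 g(a) = -1/(C1 + 3*a)


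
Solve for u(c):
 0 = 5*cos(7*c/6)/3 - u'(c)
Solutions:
 u(c) = C1 + 10*sin(7*c/6)/7


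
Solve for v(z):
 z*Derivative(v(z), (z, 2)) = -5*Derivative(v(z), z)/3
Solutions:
 v(z) = C1 + C2/z^(2/3)


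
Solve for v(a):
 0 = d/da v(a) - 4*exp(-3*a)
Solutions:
 v(a) = C1 - 4*exp(-3*a)/3


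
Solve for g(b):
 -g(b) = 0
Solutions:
 g(b) = 0


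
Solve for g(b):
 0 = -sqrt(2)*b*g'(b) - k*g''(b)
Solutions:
 g(b) = C1 + C2*sqrt(k)*erf(2^(3/4)*b*sqrt(1/k)/2)


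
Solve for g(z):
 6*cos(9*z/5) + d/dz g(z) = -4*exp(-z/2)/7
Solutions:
 g(z) = C1 - 10*sin(9*z/5)/3 + 8*exp(-z/2)/7


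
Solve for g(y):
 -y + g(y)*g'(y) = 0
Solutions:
 g(y) = -sqrt(C1 + y^2)
 g(y) = sqrt(C1 + y^2)


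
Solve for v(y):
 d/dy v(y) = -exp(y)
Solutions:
 v(y) = C1 - exp(y)


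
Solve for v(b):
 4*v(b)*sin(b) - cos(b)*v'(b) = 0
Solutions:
 v(b) = C1/cos(b)^4


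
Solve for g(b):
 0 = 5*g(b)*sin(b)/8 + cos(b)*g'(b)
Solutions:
 g(b) = C1*cos(b)^(5/8)


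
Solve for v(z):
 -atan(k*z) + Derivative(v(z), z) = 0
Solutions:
 v(z) = C1 + Piecewise((z*atan(k*z) - log(k^2*z^2 + 1)/(2*k), Ne(k, 0)), (0, True))


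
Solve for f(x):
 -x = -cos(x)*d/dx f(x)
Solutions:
 f(x) = C1 + Integral(x/cos(x), x)


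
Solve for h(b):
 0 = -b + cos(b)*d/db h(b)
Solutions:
 h(b) = C1 + Integral(b/cos(b), b)


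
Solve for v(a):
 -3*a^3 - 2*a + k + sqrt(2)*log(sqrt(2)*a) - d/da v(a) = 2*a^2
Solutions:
 v(a) = C1 - 3*a^4/4 - 2*a^3/3 - a^2 + a*k + sqrt(2)*a*log(a) - sqrt(2)*a + sqrt(2)*a*log(2)/2


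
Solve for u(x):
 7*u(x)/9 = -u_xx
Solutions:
 u(x) = C1*sin(sqrt(7)*x/3) + C2*cos(sqrt(7)*x/3)


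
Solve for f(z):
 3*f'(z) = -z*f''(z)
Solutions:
 f(z) = C1 + C2/z^2


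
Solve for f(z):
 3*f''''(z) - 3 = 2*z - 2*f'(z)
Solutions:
 f(z) = C1 + C4*exp(-2^(1/3)*3^(2/3)*z/3) + z^2/2 + 3*z/2 + (C2*sin(2^(1/3)*3^(1/6)*z/2) + C3*cos(2^(1/3)*3^(1/6)*z/2))*exp(2^(1/3)*3^(2/3)*z/6)


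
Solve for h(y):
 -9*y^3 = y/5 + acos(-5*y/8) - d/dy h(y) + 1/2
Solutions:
 h(y) = C1 + 9*y^4/4 + y^2/10 + y*acos(-5*y/8) + y/2 + sqrt(64 - 25*y^2)/5


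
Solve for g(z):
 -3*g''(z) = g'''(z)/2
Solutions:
 g(z) = C1 + C2*z + C3*exp(-6*z)


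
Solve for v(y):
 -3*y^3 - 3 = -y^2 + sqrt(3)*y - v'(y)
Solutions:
 v(y) = C1 + 3*y^4/4 - y^3/3 + sqrt(3)*y^2/2 + 3*y


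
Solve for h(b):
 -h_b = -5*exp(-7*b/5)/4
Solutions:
 h(b) = C1 - 25*exp(-7*b/5)/28


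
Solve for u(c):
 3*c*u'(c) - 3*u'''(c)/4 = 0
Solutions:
 u(c) = C1 + Integral(C2*airyai(2^(2/3)*c) + C3*airybi(2^(2/3)*c), c)


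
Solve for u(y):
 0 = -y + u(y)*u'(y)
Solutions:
 u(y) = -sqrt(C1 + y^2)
 u(y) = sqrt(C1 + y^2)


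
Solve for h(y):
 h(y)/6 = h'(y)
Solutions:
 h(y) = C1*exp(y/6)


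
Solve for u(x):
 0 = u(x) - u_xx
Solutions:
 u(x) = C1*exp(-x) + C2*exp(x)


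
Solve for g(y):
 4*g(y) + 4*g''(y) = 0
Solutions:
 g(y) = C1*sin(y) + C2*cos(y)
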